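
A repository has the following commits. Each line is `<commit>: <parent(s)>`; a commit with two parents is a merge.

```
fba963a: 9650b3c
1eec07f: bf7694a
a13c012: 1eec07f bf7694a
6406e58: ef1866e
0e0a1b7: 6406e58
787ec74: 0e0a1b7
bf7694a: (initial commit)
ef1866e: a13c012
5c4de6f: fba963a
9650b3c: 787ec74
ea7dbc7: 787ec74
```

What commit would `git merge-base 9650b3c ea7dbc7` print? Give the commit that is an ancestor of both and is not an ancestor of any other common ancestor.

787ec74

Ancestors of 9650b3c: {0e0a1b7, 1eec07f, 6406e58, 787ec74, 9650b3c, a13c012, bf7694a, ef1866e}.
Ancestors of ea7dbc7: {0e0a1b7, 1eec07f, 6406e58, 787ec74, a13c012, bf7694a, ea7dbc7, ef1866e}.
Common ancestors: {0e0a1b7, 1eec07f, 6406e58, 787ec74, a13c012, bf7694a, ef1866e}.
Among these, 787ec74 is not an ancestor of any other common ancestor — it is the merge base.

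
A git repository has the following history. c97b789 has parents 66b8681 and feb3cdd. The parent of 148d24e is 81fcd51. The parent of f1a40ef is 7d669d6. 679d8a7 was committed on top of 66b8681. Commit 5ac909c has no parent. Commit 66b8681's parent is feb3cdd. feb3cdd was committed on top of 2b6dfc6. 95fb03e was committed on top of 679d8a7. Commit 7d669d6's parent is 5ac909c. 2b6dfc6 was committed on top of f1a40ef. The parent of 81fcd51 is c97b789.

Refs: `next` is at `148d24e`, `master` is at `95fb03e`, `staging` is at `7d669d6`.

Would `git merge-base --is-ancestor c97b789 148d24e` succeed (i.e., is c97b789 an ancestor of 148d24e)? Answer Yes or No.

Yes

Ancestors of 148d24e (commits reachable by following parents): {148d24e, 2b6dfc6, 5ac909c, 66b8681, 7d669d6, 81fcd51, c97b789, f1a40ef, feb3cdd}.
c97b789 is in that set, so it is an ancestor of 148d24e.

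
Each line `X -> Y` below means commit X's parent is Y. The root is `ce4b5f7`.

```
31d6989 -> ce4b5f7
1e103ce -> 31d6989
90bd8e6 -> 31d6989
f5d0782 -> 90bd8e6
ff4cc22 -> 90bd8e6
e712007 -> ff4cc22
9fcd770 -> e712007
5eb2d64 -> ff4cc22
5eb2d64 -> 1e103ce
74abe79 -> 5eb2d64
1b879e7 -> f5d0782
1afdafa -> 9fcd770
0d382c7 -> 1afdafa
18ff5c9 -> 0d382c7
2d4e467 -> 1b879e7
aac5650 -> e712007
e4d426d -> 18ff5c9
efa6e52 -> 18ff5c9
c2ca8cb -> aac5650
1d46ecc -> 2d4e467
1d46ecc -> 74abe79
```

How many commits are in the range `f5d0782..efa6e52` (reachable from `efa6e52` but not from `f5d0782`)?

7

Reachable from efa6e52: {0d382c7, 18ff5c9, 1afdafa, 31d6989, 90bd8e6, 9fcd770, ce4b5f7, e712007, efa6e52, ff4cc22}.
Reachable from f5d0782: {31d6989, 90bd8e6, ce4b5f7, f5d0782}.
In efa6e52's history but not f5d0782's: {0d382c7, 18ff5c9, 1afdafa, 9fcd770, e712007, efa6e52, ff4cc22} — 7 commits.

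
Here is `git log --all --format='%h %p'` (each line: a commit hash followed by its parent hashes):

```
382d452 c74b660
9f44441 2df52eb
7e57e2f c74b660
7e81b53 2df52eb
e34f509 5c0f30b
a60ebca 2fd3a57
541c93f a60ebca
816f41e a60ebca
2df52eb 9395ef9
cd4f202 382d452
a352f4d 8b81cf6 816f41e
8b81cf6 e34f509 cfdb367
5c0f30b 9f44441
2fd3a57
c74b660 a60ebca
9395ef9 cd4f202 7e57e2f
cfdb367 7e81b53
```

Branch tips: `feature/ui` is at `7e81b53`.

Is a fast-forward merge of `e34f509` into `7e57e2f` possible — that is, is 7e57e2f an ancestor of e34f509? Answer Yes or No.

Yes

A fast-forward from 7e57e2f to e34f509 is possible iff 7e57e2f is an ancestor of e34f509.
Ancestors of e34f509: {2df52eb, 2fd3a57, 382d452, 5c0f30b, 7e57e2f, 9395ef9, 9f44441, a60ebca, c74b660, cd4f202, e34f509}.
7e57e2f is among them, so fast-forward is possible.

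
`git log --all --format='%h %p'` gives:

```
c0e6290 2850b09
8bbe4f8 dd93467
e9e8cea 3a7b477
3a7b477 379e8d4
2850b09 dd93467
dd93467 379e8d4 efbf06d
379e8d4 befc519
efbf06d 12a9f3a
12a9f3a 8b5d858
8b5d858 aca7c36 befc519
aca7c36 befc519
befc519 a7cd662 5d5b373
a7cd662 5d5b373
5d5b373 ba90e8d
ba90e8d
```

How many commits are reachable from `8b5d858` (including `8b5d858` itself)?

6

Walking parent pointers from 8b5d858: reachable set = {5d5b373, 8b5d858, a7cd662, aca7c36, ba90e8d, befc519}.
That is 6 commits.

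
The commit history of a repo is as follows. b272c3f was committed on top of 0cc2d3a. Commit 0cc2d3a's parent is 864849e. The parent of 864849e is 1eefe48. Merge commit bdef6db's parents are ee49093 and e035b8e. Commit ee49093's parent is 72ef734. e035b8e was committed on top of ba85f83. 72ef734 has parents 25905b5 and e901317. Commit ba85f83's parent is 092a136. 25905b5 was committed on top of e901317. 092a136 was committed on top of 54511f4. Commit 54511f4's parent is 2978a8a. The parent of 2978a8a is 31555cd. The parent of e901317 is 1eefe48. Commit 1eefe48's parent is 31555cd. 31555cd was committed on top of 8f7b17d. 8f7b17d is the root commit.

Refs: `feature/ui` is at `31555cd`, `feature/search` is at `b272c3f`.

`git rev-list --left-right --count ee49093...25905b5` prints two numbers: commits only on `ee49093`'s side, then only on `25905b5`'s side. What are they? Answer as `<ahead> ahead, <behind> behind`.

2 ahead, 0 behind

Reachable from ee49093: {1eefe48, 25905b5, 31555cd, 72ef734, 8f7b17d, e901317, ee49093}.
Reachable from 25905b5: {1eefe48, 25905b5, 31555cd, 8f7b17d, e901317}.
Only in ee49093's history (ahead): {72ef734, ee49093} — 2.
Only in 25905b5's history (behind): {} — 0.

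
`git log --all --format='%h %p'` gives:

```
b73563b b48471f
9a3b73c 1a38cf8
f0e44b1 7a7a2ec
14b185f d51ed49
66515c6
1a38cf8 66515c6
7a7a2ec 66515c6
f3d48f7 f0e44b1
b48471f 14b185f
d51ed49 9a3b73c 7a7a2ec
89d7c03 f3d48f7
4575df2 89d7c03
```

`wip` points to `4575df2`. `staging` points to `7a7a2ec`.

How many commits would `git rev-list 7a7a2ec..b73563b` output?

Reachable from b73563b: {14b185f, 1a38cf8, 66515c6, 7a7a2ec, 9a3b73c, b48471f, b73563b, d51ed49}.
Reachable from 7a7a2ec: {66515c6, 7a7a2ec}.
In b73563b's history but not 7a7a2ec's: {14b185f, 1a38cf8, 9a3b73c, b48471f, b73563b, d51ed49} — 6 commits.

6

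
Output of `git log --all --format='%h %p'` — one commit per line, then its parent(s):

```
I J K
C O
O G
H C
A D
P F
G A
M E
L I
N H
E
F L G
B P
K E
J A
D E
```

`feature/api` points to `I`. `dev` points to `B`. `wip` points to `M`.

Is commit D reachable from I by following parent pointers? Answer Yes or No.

Ancestors of I (commits reachable by following parents): {A, D, E, I, J, K}.
D is in that set, so it is an ancestor of I.

Yes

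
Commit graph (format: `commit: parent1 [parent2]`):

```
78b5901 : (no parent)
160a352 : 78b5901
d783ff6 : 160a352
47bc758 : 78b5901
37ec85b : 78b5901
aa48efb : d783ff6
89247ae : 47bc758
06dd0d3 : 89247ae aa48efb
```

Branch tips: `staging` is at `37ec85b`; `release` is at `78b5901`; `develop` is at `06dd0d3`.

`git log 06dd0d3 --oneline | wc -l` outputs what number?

Walking parent pointers from 06dd0d3: reachable set = {06dd0d3, 160a352, 47bc758, 78b5901, 89247ae, aa48efb, d783ff6}.
That is 7 commits.

7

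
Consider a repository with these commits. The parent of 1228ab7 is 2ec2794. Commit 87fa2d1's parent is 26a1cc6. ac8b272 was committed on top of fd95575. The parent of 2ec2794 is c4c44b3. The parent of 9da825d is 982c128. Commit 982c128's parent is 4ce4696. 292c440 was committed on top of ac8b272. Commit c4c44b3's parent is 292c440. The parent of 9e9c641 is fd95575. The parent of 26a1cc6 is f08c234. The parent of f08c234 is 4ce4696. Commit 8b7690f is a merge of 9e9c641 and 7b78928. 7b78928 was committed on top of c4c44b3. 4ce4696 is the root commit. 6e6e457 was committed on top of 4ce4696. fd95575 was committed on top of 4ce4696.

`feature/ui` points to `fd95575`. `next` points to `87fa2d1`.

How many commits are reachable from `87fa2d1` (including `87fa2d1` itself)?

4

Walking parent pointers from 87fa2d1: reachable set = {26a1cc6, 4ce4696, 87fa2d1, f08c234}.
That is 4 commits.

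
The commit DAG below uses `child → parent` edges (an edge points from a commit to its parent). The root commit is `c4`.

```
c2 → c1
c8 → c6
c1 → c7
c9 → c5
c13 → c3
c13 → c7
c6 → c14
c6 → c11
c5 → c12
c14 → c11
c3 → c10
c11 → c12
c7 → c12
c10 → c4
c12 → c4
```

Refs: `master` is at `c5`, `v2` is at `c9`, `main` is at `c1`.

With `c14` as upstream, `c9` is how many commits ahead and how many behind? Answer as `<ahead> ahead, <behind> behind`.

Reachable from c9: {c12, c4, c5, c9}.
Reachable from c14: {c11, c12, c14, c4}.
Only in c9's history (ahead): {c5, c9} — 2.
Only in c14's history (behind): {c11, c14} — 2.

2 ahead, 2 behind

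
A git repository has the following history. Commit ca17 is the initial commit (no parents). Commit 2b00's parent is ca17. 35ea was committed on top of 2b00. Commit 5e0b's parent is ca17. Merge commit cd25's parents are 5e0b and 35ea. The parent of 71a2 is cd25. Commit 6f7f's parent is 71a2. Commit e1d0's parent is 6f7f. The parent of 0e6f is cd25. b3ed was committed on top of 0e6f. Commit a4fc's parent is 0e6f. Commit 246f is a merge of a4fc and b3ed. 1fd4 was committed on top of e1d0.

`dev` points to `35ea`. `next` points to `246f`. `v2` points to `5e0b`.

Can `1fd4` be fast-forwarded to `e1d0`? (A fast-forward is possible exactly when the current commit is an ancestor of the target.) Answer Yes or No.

A fast-forward from 1fd4 to e1d0 is possible iff 1fd4 is an ancestor of e1d0.
Ancestors of e1d0: {2b00, 35ea, 5e0b, 6f7f, 71a2, ca17, cd25, e1d0}.
1fd4 is not among them, so fast-forward is not possible.

No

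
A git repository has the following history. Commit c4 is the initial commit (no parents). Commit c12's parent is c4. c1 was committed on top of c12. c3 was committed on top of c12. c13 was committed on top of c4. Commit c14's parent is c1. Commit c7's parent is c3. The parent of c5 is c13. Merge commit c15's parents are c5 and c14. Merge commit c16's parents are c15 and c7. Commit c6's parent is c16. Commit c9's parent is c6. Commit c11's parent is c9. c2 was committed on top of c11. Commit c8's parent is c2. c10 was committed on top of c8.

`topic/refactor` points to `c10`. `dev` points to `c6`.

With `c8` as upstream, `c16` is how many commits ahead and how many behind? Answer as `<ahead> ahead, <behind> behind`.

Reachable from c16: {c1, c12, c13, c14, c15, c16, c3, c4, c5, c7}.
Reachable from c8: {c1, c11, c12, c13, c14, c15, c16, c2, c3, c4, c5, c6, c7, c8, c9}.
Only in c16's history (ahead): {} — 0.
Only in c8's history (behind): {c11, c2, c6, c8, c9} — 5.

0 ahead, 5 behind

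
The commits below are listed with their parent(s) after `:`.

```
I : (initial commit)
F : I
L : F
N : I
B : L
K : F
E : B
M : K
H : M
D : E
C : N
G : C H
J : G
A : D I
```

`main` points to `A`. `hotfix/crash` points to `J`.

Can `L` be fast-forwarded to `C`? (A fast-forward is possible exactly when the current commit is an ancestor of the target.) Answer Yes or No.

No

A fast-forward from L to C is possible iff L is an ancestor of C.
Ancestors of C: {C, I, N}.
L is not among them, so fast-forward is not possible.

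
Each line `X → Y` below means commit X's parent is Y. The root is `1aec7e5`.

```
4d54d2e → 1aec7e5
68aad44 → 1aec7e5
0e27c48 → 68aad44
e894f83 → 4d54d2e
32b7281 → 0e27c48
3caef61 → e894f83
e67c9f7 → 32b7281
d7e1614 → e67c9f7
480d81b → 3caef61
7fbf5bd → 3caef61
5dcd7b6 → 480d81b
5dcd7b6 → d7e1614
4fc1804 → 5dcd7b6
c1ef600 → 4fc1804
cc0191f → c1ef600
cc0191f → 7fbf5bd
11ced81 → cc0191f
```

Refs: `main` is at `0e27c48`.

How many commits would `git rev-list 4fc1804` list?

Walking parent pointers from 4fc1804: reachable set = {0e27c48, 1aec7e5, 32b7281, 3caef61, 480d81b, 4d54d2e, 4fc1804, 5dcd7b6, 68aad44, d7e1614, e67c9f7, e894f83}.
That is 12 commits.

12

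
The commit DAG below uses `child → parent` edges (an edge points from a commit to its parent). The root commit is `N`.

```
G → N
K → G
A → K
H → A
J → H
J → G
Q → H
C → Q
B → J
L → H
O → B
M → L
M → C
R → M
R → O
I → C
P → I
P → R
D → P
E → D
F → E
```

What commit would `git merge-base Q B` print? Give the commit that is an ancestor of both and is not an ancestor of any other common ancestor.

H

Ancestors of Q: {A, G, H, K, N, Q}.
Ancestors of B: {A, B, G, H, J, K, N}.
Common ancestors: {A, G, H, K, N}.
Among these, H is not an ancestor of any other common ancestor — it is the merge base.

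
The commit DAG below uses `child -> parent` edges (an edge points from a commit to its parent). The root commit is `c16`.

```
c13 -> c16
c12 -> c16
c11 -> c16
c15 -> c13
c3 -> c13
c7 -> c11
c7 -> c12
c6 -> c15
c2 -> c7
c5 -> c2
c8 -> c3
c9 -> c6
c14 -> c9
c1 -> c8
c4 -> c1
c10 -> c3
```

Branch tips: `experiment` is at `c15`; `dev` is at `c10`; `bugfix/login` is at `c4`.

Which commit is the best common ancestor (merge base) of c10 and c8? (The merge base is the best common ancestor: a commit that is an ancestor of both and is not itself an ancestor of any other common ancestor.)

c3

Ancestors of c10: {c10, c13, c16, c3}.
Ancestors of c8: {c13, c16, c3, c8}.
Common ancestors: {c13, c16, c3}.
Among these, c3 is not an ancestor of any other common ancestor — it is the merge base.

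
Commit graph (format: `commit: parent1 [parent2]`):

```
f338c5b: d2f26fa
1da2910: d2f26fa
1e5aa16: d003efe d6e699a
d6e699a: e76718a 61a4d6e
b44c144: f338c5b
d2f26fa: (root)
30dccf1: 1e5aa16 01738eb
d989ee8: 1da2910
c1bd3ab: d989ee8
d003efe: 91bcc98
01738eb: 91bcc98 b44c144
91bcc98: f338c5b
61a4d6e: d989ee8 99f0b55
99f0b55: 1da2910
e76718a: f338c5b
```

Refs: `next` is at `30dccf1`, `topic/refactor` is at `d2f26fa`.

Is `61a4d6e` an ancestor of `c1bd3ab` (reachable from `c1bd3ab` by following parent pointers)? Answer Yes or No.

Ancestors of c1bd3ab: {1da2910, c1bd3ab, d2f26fa, d989ee8}.
61a4d6e is not in that set, so it is not an ancestor of c1bd3ab.

No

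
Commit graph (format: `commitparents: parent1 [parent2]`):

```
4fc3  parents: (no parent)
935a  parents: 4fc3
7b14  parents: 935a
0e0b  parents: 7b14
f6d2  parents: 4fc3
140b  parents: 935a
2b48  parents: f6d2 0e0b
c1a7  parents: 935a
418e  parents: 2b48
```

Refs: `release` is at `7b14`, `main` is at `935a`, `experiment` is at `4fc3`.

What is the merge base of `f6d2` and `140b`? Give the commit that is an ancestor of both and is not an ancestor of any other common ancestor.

4fc3

Ancestors of f6d2: {4fc3, f6d2}.
Ancestors of 140b: {140b, 4fc3, 935a}.
Common ancestors: {4fc3}.
The only common ancestor is 4fc3, so it is the merge base.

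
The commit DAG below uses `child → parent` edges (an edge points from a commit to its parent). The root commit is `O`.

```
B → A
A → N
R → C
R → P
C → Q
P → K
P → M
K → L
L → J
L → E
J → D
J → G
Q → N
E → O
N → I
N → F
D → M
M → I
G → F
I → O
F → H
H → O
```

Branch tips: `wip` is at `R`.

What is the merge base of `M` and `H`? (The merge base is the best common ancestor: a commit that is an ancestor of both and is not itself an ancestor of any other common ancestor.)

Ancestors of M: {I, M, O}.
Ancestors of H: {H, O}.
Common ancestors: {O}.
The only common ancestor is O, so it is the merge base.

O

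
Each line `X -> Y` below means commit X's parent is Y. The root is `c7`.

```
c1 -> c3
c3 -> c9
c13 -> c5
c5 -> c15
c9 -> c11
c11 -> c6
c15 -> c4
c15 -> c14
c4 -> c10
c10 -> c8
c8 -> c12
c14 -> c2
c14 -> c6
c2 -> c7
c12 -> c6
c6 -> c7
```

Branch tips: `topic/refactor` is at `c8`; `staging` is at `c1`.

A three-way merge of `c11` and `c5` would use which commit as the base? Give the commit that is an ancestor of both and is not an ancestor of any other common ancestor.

c6

Ancestors of c11: {c11, c6, c7}.
Ancestors of c5: {c10, c12, c14, c15, c2, c4, c5, c6, c7, c8}.
Common ancestors: {c6, c7}.
Among these, c6 is not an ancestor of any other common ancestor — it is the merge base.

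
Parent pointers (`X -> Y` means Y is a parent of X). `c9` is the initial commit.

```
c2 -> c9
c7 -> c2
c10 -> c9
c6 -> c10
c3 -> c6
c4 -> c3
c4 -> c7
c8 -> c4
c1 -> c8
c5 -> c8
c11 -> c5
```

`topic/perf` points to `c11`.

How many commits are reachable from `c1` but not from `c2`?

Reachable from c1: {c1, c10, c2, c3, c4, c6, c7, c8, c9}.
Reachable from c2: {c2, c9}.
In c1's history but not c2's: {c1, c10, c3, c4, c6, c7, c8} — 7 commits.

7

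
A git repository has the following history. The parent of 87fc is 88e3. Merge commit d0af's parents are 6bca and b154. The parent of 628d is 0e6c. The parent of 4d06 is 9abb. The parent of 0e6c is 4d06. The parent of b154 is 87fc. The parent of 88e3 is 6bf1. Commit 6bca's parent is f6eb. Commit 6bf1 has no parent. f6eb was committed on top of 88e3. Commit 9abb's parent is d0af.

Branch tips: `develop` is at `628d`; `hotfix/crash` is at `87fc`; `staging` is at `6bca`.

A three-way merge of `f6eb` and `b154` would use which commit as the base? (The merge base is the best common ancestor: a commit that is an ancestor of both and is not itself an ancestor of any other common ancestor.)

Ancestors of f6eb: {6bf1, 88e3, f6eb}.
Ancestors of b154: {6bf1, 87fc, 88e3, b154}.
Common ancestors: {6bf1, 88e3}.
Among these, 88e3 is not an ancestor of any other common ancestor — it is the merge base.

88e3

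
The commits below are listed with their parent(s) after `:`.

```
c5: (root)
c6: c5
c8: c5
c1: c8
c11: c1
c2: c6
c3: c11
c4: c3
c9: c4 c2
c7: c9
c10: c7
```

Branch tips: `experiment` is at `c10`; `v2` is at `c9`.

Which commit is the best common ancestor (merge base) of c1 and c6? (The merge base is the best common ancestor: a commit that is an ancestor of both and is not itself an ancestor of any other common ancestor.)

Ancestors of c1: {c1, c5, c8}.
Ancestors of c6: {c5, c6}.
Common ancestors: {c5}.
The only common ancestor is c5, so it is the merge base.

c5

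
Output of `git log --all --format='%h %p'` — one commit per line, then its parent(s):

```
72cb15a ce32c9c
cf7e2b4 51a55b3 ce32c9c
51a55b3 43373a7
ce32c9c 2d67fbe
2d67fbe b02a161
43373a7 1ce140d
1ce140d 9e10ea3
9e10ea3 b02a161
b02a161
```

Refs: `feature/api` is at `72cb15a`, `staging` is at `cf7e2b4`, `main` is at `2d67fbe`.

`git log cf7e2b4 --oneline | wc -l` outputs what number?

Walking parent pointers from cf7e2b4: reachable set = {1ce140d, 2d67fbe, 43373a7, 51a55b3, 9e10ea3, b02a161, ce32c9c, cf7e2b4}.
That is 8 commits.

8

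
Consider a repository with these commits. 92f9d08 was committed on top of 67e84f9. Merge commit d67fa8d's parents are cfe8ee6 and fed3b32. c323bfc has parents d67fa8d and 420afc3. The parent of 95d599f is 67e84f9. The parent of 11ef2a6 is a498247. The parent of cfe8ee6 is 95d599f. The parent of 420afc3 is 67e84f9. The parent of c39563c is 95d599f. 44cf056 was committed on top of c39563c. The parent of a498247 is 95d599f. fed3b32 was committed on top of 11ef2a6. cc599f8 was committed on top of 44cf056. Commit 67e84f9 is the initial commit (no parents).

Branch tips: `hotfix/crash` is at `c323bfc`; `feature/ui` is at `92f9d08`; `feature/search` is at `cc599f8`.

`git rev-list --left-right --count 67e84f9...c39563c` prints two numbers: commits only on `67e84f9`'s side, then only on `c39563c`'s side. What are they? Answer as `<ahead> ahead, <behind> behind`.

0 ahead, 2 behind

Reachable from 67e84f9: {67e84f9}.
Reachable from c39563c: {67e84f9, 95d599f, c39563c}.
Only in 67e84f9's history (ahead): {} — 0.
Only in c39563c's history (behind): {95d599f, c39563c} — 2.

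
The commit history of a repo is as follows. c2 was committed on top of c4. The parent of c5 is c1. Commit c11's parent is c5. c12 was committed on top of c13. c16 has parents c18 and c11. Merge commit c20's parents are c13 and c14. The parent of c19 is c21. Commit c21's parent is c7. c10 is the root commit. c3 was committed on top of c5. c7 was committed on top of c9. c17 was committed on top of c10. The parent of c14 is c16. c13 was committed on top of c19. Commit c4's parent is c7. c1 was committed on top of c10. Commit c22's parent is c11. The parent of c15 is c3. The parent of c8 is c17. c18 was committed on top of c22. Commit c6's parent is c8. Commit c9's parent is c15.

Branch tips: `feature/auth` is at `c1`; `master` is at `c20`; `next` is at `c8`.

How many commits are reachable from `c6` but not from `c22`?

3

Reachable from c6: {c10, c17, c6, c8}.
Reachable from c22: {c1, c10, c11, c22, c5}.
In c6's history but not c22's: {c17, c6, c8} — 3 commits.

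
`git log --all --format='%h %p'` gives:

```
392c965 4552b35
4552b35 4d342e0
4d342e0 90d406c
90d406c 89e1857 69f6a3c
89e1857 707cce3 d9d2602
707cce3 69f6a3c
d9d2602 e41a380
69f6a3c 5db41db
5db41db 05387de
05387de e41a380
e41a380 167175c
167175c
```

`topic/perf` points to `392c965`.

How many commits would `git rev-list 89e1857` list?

Walking parent pointers from 89e1857: reachable set = {05387de, 167175c, 5db41db, 69f6a3c, 707cce3, 89e1857, d9d2602, e41a380}.
That is 8 commits.

8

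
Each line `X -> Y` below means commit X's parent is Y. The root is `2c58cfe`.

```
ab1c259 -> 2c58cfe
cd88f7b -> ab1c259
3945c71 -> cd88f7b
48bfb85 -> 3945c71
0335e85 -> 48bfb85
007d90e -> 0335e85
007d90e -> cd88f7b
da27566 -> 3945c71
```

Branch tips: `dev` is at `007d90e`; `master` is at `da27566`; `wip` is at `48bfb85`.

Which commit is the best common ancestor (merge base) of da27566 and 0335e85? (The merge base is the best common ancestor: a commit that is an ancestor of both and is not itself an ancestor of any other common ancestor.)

Ancestors of da27566: {2c58cfe, 3945c71, ab1c259, cd88f7b, da27566}.
Ancestors of 0335e85: {0335e85, 2c58cfe, 3945c71, 48bfb85, ab1c259, cd88f7b}.
Common ancestors: {2c58cfe, 3945c71, ab1c259, cd88f7b}.
Among these, 3945c71 is not an ancestor of any other common ancestor — it is the merge base.

3945c71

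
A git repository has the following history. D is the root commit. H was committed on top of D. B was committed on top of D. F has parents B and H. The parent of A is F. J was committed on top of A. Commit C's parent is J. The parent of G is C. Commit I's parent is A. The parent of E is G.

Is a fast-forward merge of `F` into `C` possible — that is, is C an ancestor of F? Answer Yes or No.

A fast-forward from C to F is possible iff C is an ancestor of F.
Ancestors of F: {B, D, F, H}.
C is not among them, so fast-forward is not possible.

No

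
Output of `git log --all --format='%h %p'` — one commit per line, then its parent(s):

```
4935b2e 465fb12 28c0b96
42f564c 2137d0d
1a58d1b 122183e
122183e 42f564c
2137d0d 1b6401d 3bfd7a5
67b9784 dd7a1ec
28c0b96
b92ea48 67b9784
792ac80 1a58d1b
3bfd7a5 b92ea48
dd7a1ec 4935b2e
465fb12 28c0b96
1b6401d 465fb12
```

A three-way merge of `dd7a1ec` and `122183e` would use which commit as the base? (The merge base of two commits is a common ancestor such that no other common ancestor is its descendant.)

Ancestors of dd7a1ec: {28c0b96, 465fb12, 4935b2e, dd7a1ec}.
Ancestors of 122183e: {122183e, 1b6401d, 2137d0d, 28c0b96, 3bfd7a5, 42f564c, 465fb12, 4935b2e, 67b9784, b92ea48, dd7a1ec}.
Common ancestors: {28c0b96, 465fb12, 4935b2e, dd7a1ec}.
Among these, dd7a1ec is not an ancestor of any other common ancestor — it is the merge base.

dd7a1ec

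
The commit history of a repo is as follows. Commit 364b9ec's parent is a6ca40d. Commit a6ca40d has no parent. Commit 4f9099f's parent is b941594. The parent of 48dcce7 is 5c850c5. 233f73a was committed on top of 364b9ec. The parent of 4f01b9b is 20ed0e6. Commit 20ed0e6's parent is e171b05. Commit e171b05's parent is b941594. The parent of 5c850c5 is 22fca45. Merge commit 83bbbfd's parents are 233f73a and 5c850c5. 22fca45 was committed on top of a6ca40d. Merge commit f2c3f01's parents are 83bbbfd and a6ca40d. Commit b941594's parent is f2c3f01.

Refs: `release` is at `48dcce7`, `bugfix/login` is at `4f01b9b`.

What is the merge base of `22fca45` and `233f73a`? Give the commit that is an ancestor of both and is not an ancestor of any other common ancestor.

a6ca40d

Ancestors of 22fca45: {22fca45, a6ca40d}.
Ancestors of 233f73a: {233f73a, 364b9ec, a6ca40d}.
Common ancestors: {a6ca40d}.
The only common ancestor is a6ca40d, so it is the merge base.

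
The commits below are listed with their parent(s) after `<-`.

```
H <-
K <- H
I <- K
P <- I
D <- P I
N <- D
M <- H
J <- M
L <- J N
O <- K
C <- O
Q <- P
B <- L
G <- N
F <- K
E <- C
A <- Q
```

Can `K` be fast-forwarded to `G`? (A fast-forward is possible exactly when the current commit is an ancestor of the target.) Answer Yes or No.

A fast-forward from K to G is possible iff K is an ancestor of G.
Ancestors of G: {D, G, H, I, K, N, P}.
K is among them, so fast-forward is possible.

Yes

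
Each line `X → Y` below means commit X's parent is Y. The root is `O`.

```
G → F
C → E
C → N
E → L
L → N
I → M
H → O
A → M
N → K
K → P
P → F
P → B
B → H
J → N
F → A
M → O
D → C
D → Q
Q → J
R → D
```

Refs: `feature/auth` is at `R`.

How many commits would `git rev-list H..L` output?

8

Reachable from L: {A, B, F, H, K, L, M, N, O, P}.
Reachable from H: {H, O}.
In L's history but not H's: {A, B, F, K, L, M, N, P} — 8 commits.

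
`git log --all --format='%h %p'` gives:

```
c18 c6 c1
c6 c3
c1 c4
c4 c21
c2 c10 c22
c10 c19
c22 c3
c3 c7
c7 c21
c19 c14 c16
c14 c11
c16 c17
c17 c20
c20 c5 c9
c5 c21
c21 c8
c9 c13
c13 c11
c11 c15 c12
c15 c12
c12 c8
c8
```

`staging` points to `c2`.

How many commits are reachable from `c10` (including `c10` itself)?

Walking parent pointers from c10: reachable set = {c10, c11, c12, c13, c14, c15, c16, c17, c19, c20, c21, c5, c8, c9}.
That is 14 commits.

14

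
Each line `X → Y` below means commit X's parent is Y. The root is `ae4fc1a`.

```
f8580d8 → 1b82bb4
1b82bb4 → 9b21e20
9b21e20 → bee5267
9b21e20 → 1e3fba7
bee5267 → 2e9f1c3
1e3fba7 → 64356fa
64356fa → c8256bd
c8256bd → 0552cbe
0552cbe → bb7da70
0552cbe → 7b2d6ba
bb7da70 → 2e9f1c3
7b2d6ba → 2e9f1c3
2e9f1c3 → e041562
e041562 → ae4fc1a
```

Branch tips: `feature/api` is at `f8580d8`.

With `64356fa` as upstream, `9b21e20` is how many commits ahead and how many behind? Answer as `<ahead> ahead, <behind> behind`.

Reachable from 9b21e20: {0552cbe, 1e3fba7, 2e9f1c3, 64356fa, 7b2d6ba, 9b21e20, ae4fc1a, bb7da70, bee5267, c8256bd, e041562}.
Reachable from 64356fa: {0552cbe, 2e9f1c3, 64356fa, 7b2d6ba, ae4fc1a, bb7da70, c8256bd, e041562}.
Only in 9b21e20's history (ahead): {1e3fba7, 9b21e20, bee5267} — 3.
Only in 64356fa's history (behind): {} — 0.

3 ahead, 0 behind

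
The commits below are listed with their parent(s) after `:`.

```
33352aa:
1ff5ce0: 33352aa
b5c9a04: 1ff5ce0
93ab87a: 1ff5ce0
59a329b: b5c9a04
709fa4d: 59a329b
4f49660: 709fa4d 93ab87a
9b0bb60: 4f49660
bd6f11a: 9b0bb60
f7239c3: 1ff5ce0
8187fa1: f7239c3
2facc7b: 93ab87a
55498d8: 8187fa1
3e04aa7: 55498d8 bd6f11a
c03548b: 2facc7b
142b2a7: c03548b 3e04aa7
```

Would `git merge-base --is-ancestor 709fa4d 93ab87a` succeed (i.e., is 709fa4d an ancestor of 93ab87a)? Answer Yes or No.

No

Ancestors of 93ab87a: {1ff5ce0, 33352aa, 93ab87a}.
709fa4d is not in that set, so it is not an ancestor of 93ab87a.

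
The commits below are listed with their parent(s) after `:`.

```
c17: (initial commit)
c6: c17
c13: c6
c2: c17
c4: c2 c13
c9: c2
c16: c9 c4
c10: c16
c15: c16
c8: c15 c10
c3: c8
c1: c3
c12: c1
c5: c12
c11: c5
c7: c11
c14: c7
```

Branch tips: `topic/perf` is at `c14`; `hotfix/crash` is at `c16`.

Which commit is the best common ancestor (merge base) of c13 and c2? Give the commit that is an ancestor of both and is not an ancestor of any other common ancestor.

c17

Ancestors of c13: {c13, c17, c6}.
Ancestors of c2: {c17, c2}.
Common ancestors: {c17}.
The only common ancestor is c17, so it is the merge base.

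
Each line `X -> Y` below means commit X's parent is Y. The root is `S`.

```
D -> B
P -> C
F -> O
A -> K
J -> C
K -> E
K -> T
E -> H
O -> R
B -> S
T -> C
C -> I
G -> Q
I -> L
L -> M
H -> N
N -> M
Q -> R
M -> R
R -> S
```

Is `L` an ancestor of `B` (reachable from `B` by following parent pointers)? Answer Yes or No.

No

Ancestors of B: {B, S}.
L is not in that set, so it is not an ancestor of B.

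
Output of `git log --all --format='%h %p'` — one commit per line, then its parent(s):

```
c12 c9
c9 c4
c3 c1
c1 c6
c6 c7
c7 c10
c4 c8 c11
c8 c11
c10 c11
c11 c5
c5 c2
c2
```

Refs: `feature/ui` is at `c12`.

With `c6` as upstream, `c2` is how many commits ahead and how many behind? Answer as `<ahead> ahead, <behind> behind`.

Reachable from c2: {c2}.
Reachable from c6: {c10, c11, c2, c5, c6, c7}.
Only in c2's history (ahead): {} — 0.
Only in c6's history (behind): {c10, c11, c5, c6, c7} — 5.

0 ahead, 5 behind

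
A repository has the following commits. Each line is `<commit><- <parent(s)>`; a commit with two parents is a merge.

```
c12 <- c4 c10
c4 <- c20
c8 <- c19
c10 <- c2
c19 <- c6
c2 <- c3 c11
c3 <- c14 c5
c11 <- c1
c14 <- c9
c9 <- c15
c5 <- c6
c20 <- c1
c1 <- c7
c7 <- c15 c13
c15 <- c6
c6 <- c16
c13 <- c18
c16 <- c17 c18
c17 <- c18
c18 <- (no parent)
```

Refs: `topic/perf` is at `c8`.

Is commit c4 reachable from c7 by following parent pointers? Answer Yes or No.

No

Ancestors of c7: {c13, c15, c16, c17, c18, c6, c7}.
c4 is not in that set, so it is not an ancestor of c7.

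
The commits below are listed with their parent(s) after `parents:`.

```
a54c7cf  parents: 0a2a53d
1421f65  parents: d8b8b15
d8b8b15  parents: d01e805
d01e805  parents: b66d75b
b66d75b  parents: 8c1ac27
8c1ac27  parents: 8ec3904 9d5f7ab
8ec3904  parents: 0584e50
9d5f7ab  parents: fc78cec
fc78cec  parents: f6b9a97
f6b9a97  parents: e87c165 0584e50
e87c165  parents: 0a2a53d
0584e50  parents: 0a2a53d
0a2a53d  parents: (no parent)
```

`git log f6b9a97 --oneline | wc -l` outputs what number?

Walking parent pointers from f6b9a97: reachable set = {0584e50, 0a2a53d, e87c165, f6b9a97}.
That is 4 commits.

4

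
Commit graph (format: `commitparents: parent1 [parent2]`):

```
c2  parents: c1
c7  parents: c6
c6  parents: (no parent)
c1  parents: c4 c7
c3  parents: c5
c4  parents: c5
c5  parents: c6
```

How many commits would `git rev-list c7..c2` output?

Reachable from c2: {c1, c2, c4, c5, c6, c7}.
Reachable from c7: {c6, c7}.
In c2's history but not c7's: {c1, c2, c4, c5} — 4 commits.

4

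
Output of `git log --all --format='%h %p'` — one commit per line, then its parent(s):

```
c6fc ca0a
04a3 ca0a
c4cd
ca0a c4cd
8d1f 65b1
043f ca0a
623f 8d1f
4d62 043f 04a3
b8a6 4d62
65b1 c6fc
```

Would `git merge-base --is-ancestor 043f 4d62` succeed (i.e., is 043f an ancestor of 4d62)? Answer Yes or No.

Ancestors of 4d62 (commits reachable by following parents): {043f, 04a3, 4d62, c4cd, ca0a}.
043f is in that set, so it is an ancestor of 4d62.

Yes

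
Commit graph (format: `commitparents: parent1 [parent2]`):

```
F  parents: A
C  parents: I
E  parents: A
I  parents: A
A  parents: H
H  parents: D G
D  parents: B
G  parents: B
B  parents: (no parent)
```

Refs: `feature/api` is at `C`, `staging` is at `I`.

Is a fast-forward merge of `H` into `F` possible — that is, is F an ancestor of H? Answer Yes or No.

A fast-forward from F to H is possible iff F is an ancestor of H.
Ancestors of H: {B, D, G, H}.
F is not among them, so fast-forward is not possible.

No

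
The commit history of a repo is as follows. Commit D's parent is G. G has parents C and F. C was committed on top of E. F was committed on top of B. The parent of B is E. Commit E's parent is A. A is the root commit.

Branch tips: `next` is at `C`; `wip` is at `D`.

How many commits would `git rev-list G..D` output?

1

Reachable from D: {A, B, C, D, E, F, G}.
Reachable from G: {A, B, C, E, F, G}.
In D's history but not G's: {D} — 1 commit.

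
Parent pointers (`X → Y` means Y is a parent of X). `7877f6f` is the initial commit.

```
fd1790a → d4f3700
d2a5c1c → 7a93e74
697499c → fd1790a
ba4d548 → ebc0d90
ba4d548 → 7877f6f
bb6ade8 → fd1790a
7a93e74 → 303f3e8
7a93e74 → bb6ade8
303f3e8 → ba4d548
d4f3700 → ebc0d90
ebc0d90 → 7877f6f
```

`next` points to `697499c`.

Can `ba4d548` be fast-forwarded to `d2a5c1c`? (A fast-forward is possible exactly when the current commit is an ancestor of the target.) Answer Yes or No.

A fast-forward from ba4d548 to d2a5c1c is possible iff ba4d548 is an ancestor of d2a5c1c.
Ancestors of d2a5c1c: {303f3e8, 7877f6f, 7a93e74, ba4d548, bb6ade8, d2a5c1c, d4f3700, ebc0d90, fd1790a}.
ba4d548 is among them, so fast-forward is possible.

Yes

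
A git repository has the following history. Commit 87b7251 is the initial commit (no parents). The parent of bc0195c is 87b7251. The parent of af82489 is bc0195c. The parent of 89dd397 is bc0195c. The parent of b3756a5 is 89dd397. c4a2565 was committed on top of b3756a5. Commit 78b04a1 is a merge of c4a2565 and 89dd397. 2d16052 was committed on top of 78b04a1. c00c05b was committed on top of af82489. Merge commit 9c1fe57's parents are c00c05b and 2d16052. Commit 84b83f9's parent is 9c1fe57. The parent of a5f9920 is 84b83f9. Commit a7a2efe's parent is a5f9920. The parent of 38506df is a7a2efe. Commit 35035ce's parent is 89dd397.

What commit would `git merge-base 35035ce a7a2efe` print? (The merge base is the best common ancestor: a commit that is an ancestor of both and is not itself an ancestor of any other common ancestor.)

Ancestors of 35035ce: {35035ce, 87b7251, 89dd397, bc0195c}.
Ancestors of a7a2efe: {2d16052, 78b04a1, 84b83f9, 87b7251, 89dd397, 9c1fe57, a5f9920, a7a2efe, af82489, b3756a5, bc0195c, c00c05b, c4a2565}.
Common ancestors: {87b7251, 89dd397, bc0195c}.
Among these, 89dd397 is not an ancestor of any other common ancestor — it is the merge base.

89dd397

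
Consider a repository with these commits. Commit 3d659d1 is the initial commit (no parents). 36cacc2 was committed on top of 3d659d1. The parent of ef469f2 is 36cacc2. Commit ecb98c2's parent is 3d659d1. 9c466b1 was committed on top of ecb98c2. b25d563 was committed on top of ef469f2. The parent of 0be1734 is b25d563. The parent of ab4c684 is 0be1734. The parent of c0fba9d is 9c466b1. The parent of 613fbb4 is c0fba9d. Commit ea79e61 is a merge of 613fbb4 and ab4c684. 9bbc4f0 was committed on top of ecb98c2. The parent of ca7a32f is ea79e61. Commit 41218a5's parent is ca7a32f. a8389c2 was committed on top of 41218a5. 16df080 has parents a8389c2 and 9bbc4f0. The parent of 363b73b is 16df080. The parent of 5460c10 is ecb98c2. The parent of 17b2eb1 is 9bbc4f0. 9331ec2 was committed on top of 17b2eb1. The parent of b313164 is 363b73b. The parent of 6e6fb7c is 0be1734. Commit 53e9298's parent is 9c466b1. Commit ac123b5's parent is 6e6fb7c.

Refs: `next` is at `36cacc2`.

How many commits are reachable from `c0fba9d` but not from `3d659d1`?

Reachable from c0fba9d: {3d659d1, 9c466b1, c0fba9d, ecb98c2}.
Reachable from 3d659d1: {3d659d1}.
In c0fba9d's history but not 3d659d1's: {9c466b1, c0fba9d, ecb98c2} — 3 commits.

3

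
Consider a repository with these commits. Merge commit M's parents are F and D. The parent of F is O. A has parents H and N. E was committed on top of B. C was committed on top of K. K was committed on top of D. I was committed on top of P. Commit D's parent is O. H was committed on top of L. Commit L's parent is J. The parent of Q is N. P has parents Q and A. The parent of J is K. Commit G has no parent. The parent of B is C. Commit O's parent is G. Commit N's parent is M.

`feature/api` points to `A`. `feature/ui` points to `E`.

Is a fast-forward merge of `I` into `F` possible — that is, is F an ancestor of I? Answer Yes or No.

A fast-forward from F to I is possible iff F is an ancestor of I.
Ancestors of I: {A, D, F, G, H, I, J, K, L, M, N, O, P, Q}.
F is among them, so fast-forward is possible.

Yes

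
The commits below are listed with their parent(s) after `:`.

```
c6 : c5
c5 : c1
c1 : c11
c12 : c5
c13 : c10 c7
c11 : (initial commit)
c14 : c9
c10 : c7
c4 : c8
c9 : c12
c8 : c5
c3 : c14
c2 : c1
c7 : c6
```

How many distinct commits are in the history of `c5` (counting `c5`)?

3

Walking parent pointers from c5: reachable set = {c1, c11, c5}.
That is 3 commits.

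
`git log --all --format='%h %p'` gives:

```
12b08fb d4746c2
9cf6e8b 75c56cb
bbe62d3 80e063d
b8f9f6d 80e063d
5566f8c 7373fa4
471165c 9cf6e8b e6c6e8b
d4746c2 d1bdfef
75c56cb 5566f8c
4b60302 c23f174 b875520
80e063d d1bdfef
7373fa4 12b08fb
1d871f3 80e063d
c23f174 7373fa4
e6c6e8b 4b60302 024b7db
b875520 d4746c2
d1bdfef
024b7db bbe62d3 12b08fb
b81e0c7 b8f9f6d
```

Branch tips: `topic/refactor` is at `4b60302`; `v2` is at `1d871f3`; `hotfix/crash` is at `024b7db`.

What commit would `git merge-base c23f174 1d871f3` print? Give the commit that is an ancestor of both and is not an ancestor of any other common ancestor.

d1bdfef

Ancestors of c23f174: {12b08fb, 7373fa4, c23f174, d1bdfef, d4746c2}.
Ancestors of 1d871f3: {1d871f3, 80e063d, d1bdfef}.
Common ancestors: {d1bdfef}.
The only common ancestor is d1bdfef, so it is the merge base.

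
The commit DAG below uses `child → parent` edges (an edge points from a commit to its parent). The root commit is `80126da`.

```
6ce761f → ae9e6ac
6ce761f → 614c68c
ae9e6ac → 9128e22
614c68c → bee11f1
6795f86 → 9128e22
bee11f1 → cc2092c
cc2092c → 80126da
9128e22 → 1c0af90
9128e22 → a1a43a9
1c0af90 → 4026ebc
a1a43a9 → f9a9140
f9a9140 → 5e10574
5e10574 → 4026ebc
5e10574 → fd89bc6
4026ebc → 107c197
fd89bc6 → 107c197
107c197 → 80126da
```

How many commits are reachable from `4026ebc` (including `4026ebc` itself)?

Walking parent pointers from 4026ebc: reachable set = {107c197, 4026ebc, 80126da}.
That is 3 commits.

3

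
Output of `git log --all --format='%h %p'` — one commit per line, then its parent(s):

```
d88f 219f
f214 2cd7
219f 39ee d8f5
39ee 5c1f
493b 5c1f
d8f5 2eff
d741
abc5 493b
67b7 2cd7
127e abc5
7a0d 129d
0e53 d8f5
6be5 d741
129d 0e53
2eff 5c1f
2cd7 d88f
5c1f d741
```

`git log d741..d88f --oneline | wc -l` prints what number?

6

Reachable from d88f: {219f, 2eff, 39ee, 5c1f, d741, d88f, d8f5}.
Reachable from d741: {d741}.
In d88f's history but not d741's: {219f, 2eff, 39ee, 5c1f, d88f, d8f5} — 6 commits.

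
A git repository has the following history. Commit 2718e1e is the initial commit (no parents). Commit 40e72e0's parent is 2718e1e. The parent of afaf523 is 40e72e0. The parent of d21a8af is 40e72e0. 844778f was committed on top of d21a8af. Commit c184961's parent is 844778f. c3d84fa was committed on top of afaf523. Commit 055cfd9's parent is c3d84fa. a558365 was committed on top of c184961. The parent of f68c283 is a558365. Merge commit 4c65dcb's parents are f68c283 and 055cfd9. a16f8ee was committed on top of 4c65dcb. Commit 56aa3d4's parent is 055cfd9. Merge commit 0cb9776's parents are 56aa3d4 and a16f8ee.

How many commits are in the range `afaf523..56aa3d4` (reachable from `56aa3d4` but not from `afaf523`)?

Reachable from 56aa3d4: {055cfd9, 2718e1e, 40e72e0, 56aa3d4, afaf523, c3d84fa}.
Reachable from afaf523: {2718e1e, 40e72e0, afaf523}.
In 56aa3d4's history but not afaf523's: {055cfd9, 56aa3d4, c3d84fa} — 3 commits.

3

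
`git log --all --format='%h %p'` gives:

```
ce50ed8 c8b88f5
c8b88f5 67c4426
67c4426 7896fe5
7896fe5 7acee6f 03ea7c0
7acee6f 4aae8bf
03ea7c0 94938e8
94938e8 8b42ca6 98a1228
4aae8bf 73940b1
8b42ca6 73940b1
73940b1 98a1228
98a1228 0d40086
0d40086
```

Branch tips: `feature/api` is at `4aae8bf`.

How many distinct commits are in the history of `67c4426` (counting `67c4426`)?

Walking parent pointers from 67c4426: reachable set = {03ea7c0, 0d40086, 4aae8bf, 67c4426, 73940b1, 7896fe5, 7acee6f, 8b42ca6, 94938e8, 98a1228}.
That is 10 commits.

10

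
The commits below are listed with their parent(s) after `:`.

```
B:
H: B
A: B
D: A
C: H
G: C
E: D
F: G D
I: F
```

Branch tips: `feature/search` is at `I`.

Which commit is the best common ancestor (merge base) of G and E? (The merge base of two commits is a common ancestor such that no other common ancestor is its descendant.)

Ancestors of G: {B, C, G, H}.
Ancestors of E: {A, B, D, E}.
Common ancestors: {B}.
The only common ancestor is B, so it is the merge base.

B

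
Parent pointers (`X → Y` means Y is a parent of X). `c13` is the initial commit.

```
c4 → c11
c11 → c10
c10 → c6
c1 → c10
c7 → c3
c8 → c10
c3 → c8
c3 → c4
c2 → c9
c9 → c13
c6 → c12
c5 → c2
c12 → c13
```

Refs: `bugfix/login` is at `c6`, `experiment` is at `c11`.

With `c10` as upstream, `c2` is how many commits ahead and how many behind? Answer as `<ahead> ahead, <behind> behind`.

2 ahead, 3 behind

Reachable from c2: {c13, c2, c9}.
Reachable from c10: {c10, c12, c13, c6}.
Only in c2's history (ahead): {c2, c9} — 2.
Only in c10's history (behind): {c10, c12, c6} — 3.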